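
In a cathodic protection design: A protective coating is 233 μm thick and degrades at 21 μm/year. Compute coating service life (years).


Service life = thickness / degradation rate
Life = 233 / 21 = 11.1 years

11.1 years


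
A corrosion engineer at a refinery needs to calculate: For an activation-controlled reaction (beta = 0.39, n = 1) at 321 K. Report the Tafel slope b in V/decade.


Apply the Tafel slope relation: b = 2.303*R*T/(beta*n*F)
Numerator: 2.303 * 8.314 * 321 = 6146.23
Denominator: 0.39 * 1 * 96485 = 37629.15
b = 6146.23 / 37629.15 = 0.1633 V/decade

0.1633 V/decade


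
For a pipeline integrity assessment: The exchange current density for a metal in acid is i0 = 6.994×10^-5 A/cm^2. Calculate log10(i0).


i0 = 6.994×10^-5 A/cm^2
log10(i0) = -4.155

-4.155


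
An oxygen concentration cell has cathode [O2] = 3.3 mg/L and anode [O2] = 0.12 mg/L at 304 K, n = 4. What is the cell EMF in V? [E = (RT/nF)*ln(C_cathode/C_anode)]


Apply the Nernst concentration-cell relation: E = (RT/nF)*ln(C_cathode/C_anode)
RT/nF = 8.314*304/(4*96485) = 0.00654883 V
ln(3.3/0.12) = 3.31419
E = 0.00654883 * 3.31419 = 0.0217 V

0.0217 V


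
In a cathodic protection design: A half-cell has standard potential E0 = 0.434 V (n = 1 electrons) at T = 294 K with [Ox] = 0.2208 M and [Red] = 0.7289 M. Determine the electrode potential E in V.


Apply the Nernst equation: E = E0 + (RT/nF)*ln([Ox]/[Red])
Step 1: RT/nF = 8.314*294/(1*96485) = 0.02533364 V
Step 2: [Ox]/[Red] = 0.2208/0.7289 = 0.302922
Step 3: ln(0.302922) = -1.19428
Step 4: correction = 0.02533364 * -1.19428 = -0.0303 V
E = 0.434 + -0.0303 = 0.4037 V

0.4037 V


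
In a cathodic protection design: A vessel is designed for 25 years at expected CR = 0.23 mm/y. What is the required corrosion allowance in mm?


Corrosion allowance = CR × design life
CA = 0.23 * 25 = 5.75 mm

5.75 mm


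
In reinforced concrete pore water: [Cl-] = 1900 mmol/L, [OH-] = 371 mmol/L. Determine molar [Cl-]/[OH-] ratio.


Threshold parameter = [Cl-] / [OH-] (molar basis; both in mmol/L, so units cancel)
Ratio = 1900 / 371 = 5.12

5.12


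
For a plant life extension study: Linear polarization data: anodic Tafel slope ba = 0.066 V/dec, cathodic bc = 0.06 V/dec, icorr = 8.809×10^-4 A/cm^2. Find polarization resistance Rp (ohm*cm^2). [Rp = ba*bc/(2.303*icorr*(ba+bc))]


Apply the Stern-Geary equation: Rp = ba*bc / (2.303*icorr*(ba+bc))
ba*bc = 0.066*0.06 = 0.00396
ba+bc = 0.126; 2.303*icorr*(ba+bc) = 2.303*8.809×10^-4*0.126 = 2.556178×10^-4
Rp = 0.00396 / 2.556178×10^-4 = 15.49 ohm*cm^2

15.49 ohm*cm^2


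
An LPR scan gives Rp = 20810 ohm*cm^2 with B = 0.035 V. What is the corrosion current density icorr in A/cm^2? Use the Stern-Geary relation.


Apply the Stern-Geary relation: icorr = B / Rp
icorr = 0.035 / 20810 = 1.682×10^-6 A/cm^2

1.682×10^-6 A/cm^2


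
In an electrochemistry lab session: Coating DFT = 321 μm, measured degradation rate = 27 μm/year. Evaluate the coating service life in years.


Service life = thickness / degradation rate
Life = 321 / 27 = 11.9 years

11.9 years


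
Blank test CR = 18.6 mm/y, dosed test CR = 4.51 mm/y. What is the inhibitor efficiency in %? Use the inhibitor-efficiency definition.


Apply the inhibitor-efficiency definition: IE = (CR_blank − CR_inh)/CR_blank × 100
IE = (18.6 − 4.51) / 18.6 × 100
IE = 14.09 / 18.6 × 100 = 75.8 %

75.8 %


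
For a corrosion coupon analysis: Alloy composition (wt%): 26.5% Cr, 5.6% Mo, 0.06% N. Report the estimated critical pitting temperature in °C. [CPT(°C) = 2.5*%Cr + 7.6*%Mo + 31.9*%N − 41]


Apply the ASTM G48 empirical CPT estimate: CPT(°C) = 2.5*%Cr + 7.6*%Mo + 31.9*%N − 41
2.5*26.5 = 66.25; 7.6*5.6 = 42.56; 31.9*0.06 = 1.914
CPT = 66.25 + 42.56 + 1.914 − 41 = 69.724 °C
Rounded to 0.1 °C: CPT ≈ 69.7 °C

69.7 °C


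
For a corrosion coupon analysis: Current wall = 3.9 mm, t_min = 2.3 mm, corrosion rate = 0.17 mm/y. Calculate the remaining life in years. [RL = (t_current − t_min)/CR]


Apply the remaining-life relation: RL = (t_current − t_min) / CR
RL = (3.9 − 2.3) / 0.17 = 1.6 / 0.17 = 9.4 years

9.4 years


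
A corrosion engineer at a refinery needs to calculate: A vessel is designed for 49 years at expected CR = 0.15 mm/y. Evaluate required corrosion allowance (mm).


Corrosion allowance = CR × design life
CA = 0.15 * 49 = 7.35 mm

7.35 mm


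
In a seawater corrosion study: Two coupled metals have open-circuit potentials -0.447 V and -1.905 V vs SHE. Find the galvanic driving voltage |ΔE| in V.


Driving voltage is the absolute potential difference.
|ΔE| = |-0.447 − (-1.905)| = 1.458 V

1.458 V


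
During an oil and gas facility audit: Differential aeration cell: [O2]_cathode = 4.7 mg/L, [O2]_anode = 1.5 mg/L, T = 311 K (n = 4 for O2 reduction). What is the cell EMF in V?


Apply the Nernst concentration-cell relation: E = (RT/nF)*ln(C_cathode/C_anode)
RT/nF = 8.314*311/(4*96485) = 0.00669963 V
ln(4.7/1.5) = 1.1421
E = 0.00669963 * 1.1421 = 0.00765 V

0.00765 V


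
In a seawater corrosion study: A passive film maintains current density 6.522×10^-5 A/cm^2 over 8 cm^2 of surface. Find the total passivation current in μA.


I = i_pass * A, then convert A → μA (×10^6)
I = 6.522×10^-5 * 8 * 10^6 = 521.76 μA

521.76 μA


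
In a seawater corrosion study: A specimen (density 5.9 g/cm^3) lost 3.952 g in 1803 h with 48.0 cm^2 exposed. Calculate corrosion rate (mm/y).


Apply the mm/y weight-loss relation: CR = 87600 * W / (D * A * T)
Numerator: 87600 * 3.952 = 346195.2
Denominator: 5.9 * 48.0 * 1803 = 510609.6
CR = 346195.2 / 510609.6 = 0.678 mm/y

0.678 mm/y


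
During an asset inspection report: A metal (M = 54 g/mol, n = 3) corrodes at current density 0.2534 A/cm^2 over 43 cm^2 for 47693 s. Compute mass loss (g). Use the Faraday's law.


Apply Faraday's law: m = i*A*t*M / (n*F)
Total charge passed Q = i*A*t = 0.2534*43*47693 = 519672.4666 C
m = Q*M/(n*F) = 519672.4666*54/(3*96485) = 96.94879 g

96.94879 g


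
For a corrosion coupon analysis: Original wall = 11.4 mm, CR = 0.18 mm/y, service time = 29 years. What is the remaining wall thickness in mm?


Remaining wall = original − CR × time
t = 11.4 − 0.18*29 = 11.4 − 5.22 = 6.18 mm

6.18 mm


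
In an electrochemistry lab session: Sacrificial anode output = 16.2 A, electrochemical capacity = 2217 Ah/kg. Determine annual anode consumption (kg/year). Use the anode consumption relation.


Annual consumption = current * hours per year / capacity
Rate = 16.2 * 8760 / 2217 = 64.0 kg/year

64.0 kg/year


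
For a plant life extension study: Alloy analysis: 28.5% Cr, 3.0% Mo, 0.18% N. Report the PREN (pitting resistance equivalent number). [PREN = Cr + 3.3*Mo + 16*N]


Apply the PREN formula: PREN = Cr + 3.3*Mo + 16*N
PREN = 28.5 + 3.3*3.0 + 16*0.18
PREN = 28.5 + 9.9 + 2.88 = 41.28

41.28


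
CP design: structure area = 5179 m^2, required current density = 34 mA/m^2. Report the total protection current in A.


I = area * current density, then convert mA → A (÷1000)
I = 5179 * 34 / 1000 = 176.09 A

176.09 A


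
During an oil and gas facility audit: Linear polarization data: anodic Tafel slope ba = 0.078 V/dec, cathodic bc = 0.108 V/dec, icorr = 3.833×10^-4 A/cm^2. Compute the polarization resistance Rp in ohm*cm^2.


Apply the Stern-Geary equation: Rp = ba*bc / (2.303*icorr*(ba+bc))
ba*bc = 0.078*0.108 = 0.008424
ba+bc = 0.186; 2.303*icorr*(ba+bc) = 2.303*3.833×10^-4*0.186 = 1.6418962×10^-4
Rp = 0.008424 / 1.6418962×10^-4 = 51.3 ohm*cm^2

51.3 ohm*cm^2


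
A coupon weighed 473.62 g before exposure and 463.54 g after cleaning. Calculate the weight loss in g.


Weight loss = initial − final
WL = 473.62 − 463.54 = 10.08 g

10.08 g


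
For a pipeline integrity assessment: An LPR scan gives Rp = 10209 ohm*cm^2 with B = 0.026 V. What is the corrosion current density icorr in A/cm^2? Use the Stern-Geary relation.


Apply the Stern-Geary relation: icorr = B / Rp
icorr = 0.026 / 10209 = 2.547×10^-6 A/cm^2

2.547×10^-6 A/cm^2


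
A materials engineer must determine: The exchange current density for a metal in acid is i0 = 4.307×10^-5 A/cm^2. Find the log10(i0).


i0 = 4.307×10^-5 A/cm^2
log10(i0) = -4.366

-4.366


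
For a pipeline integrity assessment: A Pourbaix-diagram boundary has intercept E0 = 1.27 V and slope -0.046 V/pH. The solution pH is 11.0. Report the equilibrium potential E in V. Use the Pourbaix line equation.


Apply the Pourbaix line equation: E = E0 + slope*pH
E = 1.27 + (-0.046)*11.0 = 1.27 + (-0.506) = 0.764 V
Rounded to 4 decimal places: E = 0.7640 V

0.7640 V


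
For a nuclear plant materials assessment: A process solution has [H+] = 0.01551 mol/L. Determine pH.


pH = −log10[H+]
pH = −log10(0.01551) = 1.81

1.81


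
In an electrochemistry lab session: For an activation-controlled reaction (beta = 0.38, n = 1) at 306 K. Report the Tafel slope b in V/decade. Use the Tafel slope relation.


Apply the Tafel slope relation: b = 2.303*R*T/(beta*n*F)
Numerator: 2.303 * 8.314 * 306 = 5859.03
Denominator: 0.38 * 1 * 96485 = 36664.3
b = 5859.03 / 36664.3 = 0.16 V/decade

0.16 V/decade


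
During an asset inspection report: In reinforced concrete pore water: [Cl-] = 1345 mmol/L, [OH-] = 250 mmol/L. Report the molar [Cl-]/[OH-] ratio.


Threshold parameter = [Cl-] / [OH-] (molar basis; both in mmol/L, so units cancel)
Ratio = 1345 / 250 = 5.38

5.38


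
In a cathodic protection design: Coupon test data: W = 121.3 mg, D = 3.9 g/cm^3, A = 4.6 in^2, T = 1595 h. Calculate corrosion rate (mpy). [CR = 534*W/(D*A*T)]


Apply the mpy weight-loss relation: CR = 534 * W / (D * A * T)
Numerator: 534 * 121.3 = 64774.2
Denominator: 3.9 * 4.6 * 1595 = 28614.3
CR = 64774.2 / 28614.3 = 2.2637 mpy

2.2637 mpy


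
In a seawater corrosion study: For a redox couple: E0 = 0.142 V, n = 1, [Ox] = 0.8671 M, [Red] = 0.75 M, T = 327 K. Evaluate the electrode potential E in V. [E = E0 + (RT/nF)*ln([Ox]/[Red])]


Apply the Nernst equation: E = E0 + (RT/nF)*ln([Ox]/[Red])
Step 1: RT/nF = 8.314*327/(1*96485) = 0.02817721 V
Step 2: [Ox]/[Red] = 0.8671/0.75 = 1.156133
Step 3: ln(1.156133) = 0.145081
Step 4: correction = 0.02817721 * 0.145081 = 0.004 V
E = 0.142 + 0.004 = 0.146 V

0.146 V


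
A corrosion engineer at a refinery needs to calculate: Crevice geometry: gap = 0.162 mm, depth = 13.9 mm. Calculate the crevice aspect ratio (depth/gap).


Aspect ratio = depth / gap
Ratio = 13.9 / 0.162 = 85.8

85.8


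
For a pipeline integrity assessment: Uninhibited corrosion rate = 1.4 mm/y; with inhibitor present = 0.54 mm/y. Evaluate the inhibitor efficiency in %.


Apply the inhibitor-efficiency definition: IE = (CR_blank − CR_inh)/CR_blank × 100
IE = (1.4 − 0.54) / 1.4 × 100
IE = 0.86 / 1.4 × 100 = 61.4 %

61.4 %


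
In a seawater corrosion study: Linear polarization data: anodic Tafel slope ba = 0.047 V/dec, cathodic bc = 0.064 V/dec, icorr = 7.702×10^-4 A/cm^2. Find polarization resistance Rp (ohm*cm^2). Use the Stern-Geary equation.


Apply the Stern-Geary equation: Rp = ba*bc / (2.303*icorr*(ba+bc))
ba*bc = 0.047*0.064 = 0.003008
ba+bc = 0.111; 2.303*icorr*(ba+bc) = 2.303*7.702×10^-4*0.111 = 1.9688854×10^-4
Rp = 0.003008 / 1.9688854×10^-4 = 15.28 ohm*cm^2

15.28 ohm*cm^2


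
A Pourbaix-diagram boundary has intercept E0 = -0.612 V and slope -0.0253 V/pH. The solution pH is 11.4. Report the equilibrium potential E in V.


Apply the Pourbaix line equation: E = E0 + slope*pH
E = -0.612 + (-0.0253)*11.4 = -0.612 + (-0.28842) = -0.90042 V
Rounded to 3 decimal places: E = -0.900 V

-0.900 V


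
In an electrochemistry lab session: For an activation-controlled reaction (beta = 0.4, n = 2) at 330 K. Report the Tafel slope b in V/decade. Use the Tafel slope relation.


Apply the Tafel slope relation: b = 2.303*R*T/(beta*n*F)
Numerator: 2.303 * 8.314 * 330 = 6318.56
Denominator: 0.4 * 2 * 96485 = 77188.0
b = 6318.56 / 77188.0 = 0.0819 V/decade

0.0819 V/decade


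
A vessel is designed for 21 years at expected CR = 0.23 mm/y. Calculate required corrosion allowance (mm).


Corrosion allowance = CR × design life
CA = 0.23 * 21 = 4.83 mm

4.83 mm


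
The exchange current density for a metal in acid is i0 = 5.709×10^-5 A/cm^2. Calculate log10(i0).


i0 = 5.709×10^-5 A/cm^2
log10(i0) = -4.243

-4.243


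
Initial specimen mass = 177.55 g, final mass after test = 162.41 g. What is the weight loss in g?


Weight loss = initial − final
WL = 177.55 − 162.41 = 15.14 g

15.14 g


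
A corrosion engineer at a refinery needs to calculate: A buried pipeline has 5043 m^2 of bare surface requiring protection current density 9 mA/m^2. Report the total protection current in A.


I = area * current density, then convert mA → A (÷1000)
I = 5043 * 9 / 1000 = 45.39 A

45.39 A


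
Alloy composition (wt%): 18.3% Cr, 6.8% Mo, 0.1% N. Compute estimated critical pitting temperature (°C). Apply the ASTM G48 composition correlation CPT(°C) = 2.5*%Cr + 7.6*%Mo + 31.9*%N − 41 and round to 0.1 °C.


Apply the ASTM G48 empirical CPT estimate: CPT(°C) = 2.5*%Cr + 7.6*%Mo + 31.9*%N − 41
2.5*18.3 = 45.75; 7.6*6.8 = 51.68; 31.9*0.1 = 3.19
CPT = 45.75 + 51.68 + 3.19 − 41 = 59.62 °C
Rounded to 0.1 °C: CPT ≈ 59.6 °C

59.6 °C


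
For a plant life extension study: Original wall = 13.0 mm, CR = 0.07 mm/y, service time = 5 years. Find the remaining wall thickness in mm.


Remaining wall = original − CR × time
t = 13.0 − 0.07*5 = 13.0 − 0.35 = 12.65 mm

12.65 mm


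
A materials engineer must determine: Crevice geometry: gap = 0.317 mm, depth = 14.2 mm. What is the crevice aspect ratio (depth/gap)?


Aspect ratio = depth / gap
Ratio = 14.2 / 0.317 = 44.8

44.8


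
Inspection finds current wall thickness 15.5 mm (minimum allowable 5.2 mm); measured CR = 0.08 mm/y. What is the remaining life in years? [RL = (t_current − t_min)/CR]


Apply the remaining-life relation: RL = (t_current − t_min) / CR
RL = (15.5 − 5.2) / 0.08 = 10.3 / 0.08 = 128.8 years

128.8 years


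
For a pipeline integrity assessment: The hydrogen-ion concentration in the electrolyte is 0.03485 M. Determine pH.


pH = −log10[H+]
pH = −log10(0.03485) = 1.46

1.46


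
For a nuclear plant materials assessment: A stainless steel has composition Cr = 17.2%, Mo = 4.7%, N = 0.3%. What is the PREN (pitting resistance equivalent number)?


Apply the PREN formula: PREN = Cr + 3.3*Mo + 16*N
PREN = 17.2 + 3.3*4.7 + 16*0.3
PREN = 17.2 + 15.51 + 4.8 = 37.51

37.51


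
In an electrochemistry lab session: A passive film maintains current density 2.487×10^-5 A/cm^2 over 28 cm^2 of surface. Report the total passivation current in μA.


I = i_pass * A, then convert A → μA (×10^6)
I = 2.487×10^-5 * 28 * 10^6 = 696.36 μA

696.36 μA


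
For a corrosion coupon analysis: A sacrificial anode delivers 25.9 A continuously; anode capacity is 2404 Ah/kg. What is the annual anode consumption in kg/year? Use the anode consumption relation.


Annual consumption = current * hours per year / capacity
Rate = 25.9 * 8760 / 2404 = 94.4 kg/year

94.4 kg/year


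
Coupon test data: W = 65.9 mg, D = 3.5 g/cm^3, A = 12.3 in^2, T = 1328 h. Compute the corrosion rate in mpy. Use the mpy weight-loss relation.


Apply the mpy weight-loss relation: CR = 534 * W / (D * A * T)
Numerator: 534 * 65.9 = 35190.6
Denominator: 3.5 * 12.3 * 1328 = 57170.4
CR = 35190.6 / 57170.4 = 0.616 mpy

0.616 mpy


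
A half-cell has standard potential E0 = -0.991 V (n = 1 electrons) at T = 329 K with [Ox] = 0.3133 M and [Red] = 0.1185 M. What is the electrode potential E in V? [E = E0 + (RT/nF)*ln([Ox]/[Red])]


Apply the Nernst equation: E = E0 + (RT/nF)*ln([Ox]/[Red])
Step 1: RT/nF = 8.314*329/(1*96485) = 0.02834955 V
Step 2: [Ox]/[Red] = 0.3133/0.1185 = 2.643882
Step 3: ln(2.643882) = 0.972248
Step 4: correction = 0.02834955 * 0.972248 = 0.028 V
E = -0.991 + 0.028 = -0.963 V

-0.963 V


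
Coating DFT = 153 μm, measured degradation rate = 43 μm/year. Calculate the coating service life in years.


Service life = thickness / degradation rate
Life = 153 / 43 = 3.6 years

3.6 years


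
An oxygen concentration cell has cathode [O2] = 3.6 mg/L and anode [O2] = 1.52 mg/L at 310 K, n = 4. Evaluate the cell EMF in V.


Apply the Nernst concentration-cell relation: E = (RT/nF)*ln(C_cathode/C_anode)
RT/nF = 8.314*310/(4*96485) = 0.00667808 V
ln(3.6/1.52) = 0.86222
E = 0.00667808 * 0.86222 = 0.00576 V

0.00576 V


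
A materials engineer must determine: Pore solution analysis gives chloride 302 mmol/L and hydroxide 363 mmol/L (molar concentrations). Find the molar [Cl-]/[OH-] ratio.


Threshold parameter = [Cl-] / [OH-] (molar basis; both in mmol/L, so units cancel)
Ratio = 302 / 363 = 0.83

0.83


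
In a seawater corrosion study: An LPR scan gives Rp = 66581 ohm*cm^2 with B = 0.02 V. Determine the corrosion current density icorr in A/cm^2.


Apply the Stern-Geary relation: icorr = B / Rp
icorr = 0.02 / 66581 = 3.004×10^-7 A/cm^2

3.004×10^-7 A/cm^2


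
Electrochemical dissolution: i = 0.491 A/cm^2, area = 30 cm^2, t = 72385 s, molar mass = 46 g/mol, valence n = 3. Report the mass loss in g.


Apply Faraday's law: m = i*A*t*M / (n*F)
Total charge passed Q = i*A*t = 0.491*30*72385 = 1066231.05 C
m = Q*M/(n*F) = 1066231.05*46/(3*96485) = 169.445 g

169.445 g


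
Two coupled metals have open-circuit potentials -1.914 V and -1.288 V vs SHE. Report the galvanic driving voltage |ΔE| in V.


Driving voltage is the absolute potential difference.
|ΔE| = |-1.914 − (-1.288)| = 0.626 V

0.626 V


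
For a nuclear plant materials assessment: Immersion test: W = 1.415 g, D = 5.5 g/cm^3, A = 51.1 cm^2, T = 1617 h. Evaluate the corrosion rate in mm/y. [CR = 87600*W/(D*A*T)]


Apply the mm/y weight-loss relation: CR = 87600 * W / (D * A * T)
Numerator: 87600 * 1.415 = 123954.0
Denominator: 5.5 * 51.1 * 1617 = 454457.85
CR = 123954.0 / 454457.85 = 0.27275 mm/y

0.27275 mm/y


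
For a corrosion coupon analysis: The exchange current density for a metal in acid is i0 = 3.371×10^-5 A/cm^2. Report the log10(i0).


i0 = 3.371×10^-5 A/cm^2
log10(i0) = -4.472

-4.472


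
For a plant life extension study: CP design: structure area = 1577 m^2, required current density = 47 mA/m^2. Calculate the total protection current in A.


I = area * current density, then convert mA → A (÷1000)
I = 1577 * 47 / 1000 = 74.12 A

74.12 A


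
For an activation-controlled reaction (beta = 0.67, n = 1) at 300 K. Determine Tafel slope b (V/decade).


Apply the Tafel slope relation: b = 2.303*R*T/(beta*n*F)
Numerator: 2.303 * 8.314 * 300 = 5744.14
Denominator: 0.67 * 1 * 96485 = 64644.95
b = 5744.14 / 64644.95 = 0.0889 V/decade

0.0889 V/decade


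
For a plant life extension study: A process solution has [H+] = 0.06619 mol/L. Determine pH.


pH = −log10[H+]
pH = −log10(0.06619) = 1.18

1.18


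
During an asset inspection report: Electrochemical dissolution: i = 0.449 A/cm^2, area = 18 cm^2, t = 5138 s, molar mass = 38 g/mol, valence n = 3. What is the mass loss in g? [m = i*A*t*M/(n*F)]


Apply Faraday's law: m = i*A*t*M / (n*F)
Total charge passed Q = i*A*t = 0.449*18*5138 = 41525.316 C
m = Q*M/(n*F) = 41525.316*38/(3*96485) = 5.4515 g

5.4515 g


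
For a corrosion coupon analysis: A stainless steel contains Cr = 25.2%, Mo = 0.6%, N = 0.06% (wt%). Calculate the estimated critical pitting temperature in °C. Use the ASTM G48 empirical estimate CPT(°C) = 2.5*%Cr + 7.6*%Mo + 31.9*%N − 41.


Apply the ASTM G48 empirical CPT estimate: CPT(°C) = 2.5*%Cr + 7.6*%Mo + 31.9*%N − 41
2.5*25.2 = 63; 7.6*0.6 = 4.56; 31.9*0.06 = 1.914
CPT = 63 + 4.56 + 1.914 − 41 = 28.474 °C
Rounded to 0.1 °C: CPT ≈ 28.5 °C

28.5 °C


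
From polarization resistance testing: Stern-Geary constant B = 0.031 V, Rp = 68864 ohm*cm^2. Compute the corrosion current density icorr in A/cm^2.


Apply the Stern-Geary relation: icorr = B / Rp
icorr = 0.031 / 68864 = 4.502×10^-7 A/cm^2

4.502×10^-7 A/cm^2


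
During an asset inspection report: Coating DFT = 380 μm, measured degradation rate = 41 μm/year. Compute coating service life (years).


Service life = thickness / degradation rate
Life = 380 / 41 = 9.3 years

9.3 years


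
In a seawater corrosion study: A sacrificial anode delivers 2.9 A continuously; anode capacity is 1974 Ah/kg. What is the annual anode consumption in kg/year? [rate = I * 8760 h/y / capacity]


Annual consumption = current * hours per year / capacity
Rate = 2.9 * 8760 / 1974 = 12.9 kg/year

12.9 kg/year


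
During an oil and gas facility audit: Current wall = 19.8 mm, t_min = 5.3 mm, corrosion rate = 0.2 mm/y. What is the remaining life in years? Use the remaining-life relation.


Apply the remaining-life relation: RL = (t_current − t_min) / CR
RL = (19.8 − 5.3) / 0.2 = 14.5 / 0.2 = 72.5 years

72.5 years


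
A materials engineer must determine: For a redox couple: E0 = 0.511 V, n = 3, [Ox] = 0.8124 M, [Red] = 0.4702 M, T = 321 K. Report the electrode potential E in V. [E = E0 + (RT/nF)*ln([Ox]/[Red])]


Apply the Nernst equation: E = E0 + (RT/nF)*ln([Ox]/[Red])
Step 1: RT/nF = 8.314*321/(3*96485) = 0.00922007 V
Step 2: [Ox]/[Red] = 0.8124/0.4702 = 1.727775
Step 3: ln(1.727775) = 0.546834
Step 4: correction = 0.00922007 * 0.546834 = 0.005 V
E = 0.511 + 0.005 = 0.516 V

0.516 V


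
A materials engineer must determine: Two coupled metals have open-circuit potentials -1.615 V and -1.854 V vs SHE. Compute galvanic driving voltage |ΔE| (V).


Driving voltage is the absolute potential difference.
|ΔE| = |-1.615 − (-1.854)| = 0.239 V

0.239 V


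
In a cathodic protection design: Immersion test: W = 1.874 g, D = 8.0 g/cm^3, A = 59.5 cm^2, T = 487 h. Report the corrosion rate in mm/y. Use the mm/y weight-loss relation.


Apply the mm/y weight-loss relation: CR = 87600 * W / (D * A * T)
Numerator: 87600 * 1.874 = 164162.4
Denominator: 8.0 * 59.5 * 487 = 231812.0
CR = 164162.4 / 231812.0 = 0.70817 mm/y

0.70817 mm/y


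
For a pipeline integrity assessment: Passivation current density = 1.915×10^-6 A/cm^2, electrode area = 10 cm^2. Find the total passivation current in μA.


I = i_pass * A, then convert A → μA (×10^6)
I = 1.915×10^-6 * 10 * 10^6 = 19.15 μA

19.15 μA


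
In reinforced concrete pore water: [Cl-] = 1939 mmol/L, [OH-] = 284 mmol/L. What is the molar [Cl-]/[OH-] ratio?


Threshold parameter = [Cl-] / [OH-] (molar basis; both in mmol/L, so units cancel)
Ratio = 1939 / 284 = 6.83

6.83


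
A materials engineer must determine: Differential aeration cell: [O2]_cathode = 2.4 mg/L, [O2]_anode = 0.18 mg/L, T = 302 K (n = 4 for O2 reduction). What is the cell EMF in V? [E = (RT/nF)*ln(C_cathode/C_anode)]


Apply the Nernst concentration-cell relation: E = (RT/nF)*ln(C_cathode/C_anode)
RT/nF = 8.314*302/(4*96485) = 0.00650575 V
ln(2.4/0.18) = 2.59027
E = 0.00650575 * 2.59027 = 0.01685 V

0.01685 V


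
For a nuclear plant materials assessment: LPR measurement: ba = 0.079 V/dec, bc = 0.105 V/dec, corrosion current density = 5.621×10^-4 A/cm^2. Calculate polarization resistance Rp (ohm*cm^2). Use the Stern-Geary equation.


Apply the Stern-Geary equation: Rp = ba*bc / (2.303*icorr*(ba+bc))
ba*bc = 0.079*0.105 = 0.008295
ba+bc = 0.184; 2.303*icorr*(ba+bc) = 2.303*5.621×10^-4*0.184 = 2.38191×10^-4
Rp = 0.008295 / 2.38191×10^-4 = 34.8 ohm*cm^2

34.8 ohm*cm^2


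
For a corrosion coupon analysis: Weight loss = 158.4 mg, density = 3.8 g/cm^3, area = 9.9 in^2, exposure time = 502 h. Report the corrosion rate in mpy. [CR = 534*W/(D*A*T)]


Apply the mpy weight-loss relation: CR = 534 * W / (D * A * T)
Numerator: 534 * 158.4 = 84585.6
Denominator: 3.8 * 9.9 * 502 = 18885.24
CR = 84585.6 / 18885.24 = 4.47893 mpy

4.47893 mpy


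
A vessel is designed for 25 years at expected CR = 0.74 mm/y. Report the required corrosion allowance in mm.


Corrosion allowance = CR × design life
CA = 0.74 * 25 = 18.5 mm

18.5 mm


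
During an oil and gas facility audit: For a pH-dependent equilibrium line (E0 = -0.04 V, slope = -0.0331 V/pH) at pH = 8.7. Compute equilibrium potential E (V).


Apply the Pourbaix line equation: E = E0 + slope*pH
E = -0.04 + (-0.0331)*8.7 = -0.04 + (-0.28797) = -0.32797 V
Rounded to 4 decimal places: E = -0.3280 V

-0.3280 V


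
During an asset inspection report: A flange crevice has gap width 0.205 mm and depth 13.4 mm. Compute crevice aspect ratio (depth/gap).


Aspect ratio = depth / gap
Ratio = 13.4 / 0.205 = 65.4

65.4


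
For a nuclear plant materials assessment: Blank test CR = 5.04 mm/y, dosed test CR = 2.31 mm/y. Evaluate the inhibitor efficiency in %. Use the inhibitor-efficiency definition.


Apply the inhibitor-efficiency definition: IE = (CR_blank − CR_inh)/CR_blank × 100
IE = (5.04 − 2.31) / 5.04 × 100
IE = 2.73 / 5.04 × 100 = 54.2 %

54.2 %


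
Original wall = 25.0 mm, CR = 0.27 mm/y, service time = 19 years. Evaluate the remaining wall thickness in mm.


Remaining wall = original − CR × time
t = 25.0 − 0.27*19 = 25.0 − 5.13 = 19.87 mm

19.87 mm


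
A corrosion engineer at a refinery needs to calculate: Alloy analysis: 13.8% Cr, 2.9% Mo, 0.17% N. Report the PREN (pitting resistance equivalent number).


Apply the PREN formula: PREN = Cr + 3.3*Mo + 16*N
PREN = 13.8 + 3.3*2.9 + 16*0.17
PREN = 13.8 + 9.57 + 2.72 = 26.09

26.09


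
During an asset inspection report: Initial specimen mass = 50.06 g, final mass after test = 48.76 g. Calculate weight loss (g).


Weight loss = initial − final
WL = 50.06 − 48.76 = 1.3 g

1.3 g


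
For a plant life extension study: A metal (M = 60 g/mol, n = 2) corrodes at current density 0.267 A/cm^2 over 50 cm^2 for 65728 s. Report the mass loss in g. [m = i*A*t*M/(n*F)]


Apply Faraday's law: m = i*A*t*M / (n*F)
Total charge passed Q = i*A*t = 0.267*50*65728 = 877468.8 C
m = Q*M/(n*F) = 877468.8*60/(2*96485) = 272.831 g

272.831 g


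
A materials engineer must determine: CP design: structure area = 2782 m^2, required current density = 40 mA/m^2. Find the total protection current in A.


I = area * current density, then convert mA → A (÷1000)
I = 2782 * 40 / 1000 = 111.28 A

111.28 A


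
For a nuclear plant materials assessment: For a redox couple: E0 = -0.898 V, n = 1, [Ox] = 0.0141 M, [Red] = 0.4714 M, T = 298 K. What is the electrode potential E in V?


Apply the Nernst equation: E = E0 + (RT/nF)*ln([Ox]/[Red])
Step 1: RT/nF = 8.314*298/(1*96485) = 0.02567831 V
Step 2: [Ox]/[Red] = 0.0141/0.4714 = 0.029911
Step 3: ln(0.029911) = -3.509529
Step 4: correction = 0.02567831 * -3.509529 = -0.09 V
E = -0.898 + -0.09 = -0.988 V

-0.988 V


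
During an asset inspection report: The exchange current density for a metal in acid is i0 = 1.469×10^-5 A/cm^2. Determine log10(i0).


i0 = 1.469×10^-5 A/cm^2
log10(i0) = -4.833

-4.833


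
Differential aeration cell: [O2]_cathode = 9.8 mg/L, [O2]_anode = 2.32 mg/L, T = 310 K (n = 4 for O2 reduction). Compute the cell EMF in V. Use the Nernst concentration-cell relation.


Apply the Nernst concentration-cell relation: E = (RT/nF)*ln(C_cathode/C_anode)
RT/nF = 8.314*310/(4*96485) = 0.00667808 V
ln(9.8/2.32) = 1.44082
E = 0.00667808 * 1.44082 = 0.00962 V

0.00962 V


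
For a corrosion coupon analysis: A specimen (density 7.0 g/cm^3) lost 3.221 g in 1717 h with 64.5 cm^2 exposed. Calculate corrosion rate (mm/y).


Apply the mm/y weight-loss relation: CR = 87600 * W / (D * A * T)
Numerator: 87600 * 3.221 = 282159.6
Denominator: 7.0 * 64.5 * 1717 = 775225.5
CR = 282159.6 / 775225.5 = 0.36397 mm/y

0.36397 mm/y


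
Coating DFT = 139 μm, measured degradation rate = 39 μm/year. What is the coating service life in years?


Service life = thickness / degradation rate
Life = 139 / 39 = 3.6 years

3.6 years


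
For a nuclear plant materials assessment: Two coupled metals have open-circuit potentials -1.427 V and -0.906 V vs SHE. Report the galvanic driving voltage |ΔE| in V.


Driving voltage is the absolute potential difference.
|ΔE| = |-1.427 − (-0.906)| = 0.521 V

0.521 V


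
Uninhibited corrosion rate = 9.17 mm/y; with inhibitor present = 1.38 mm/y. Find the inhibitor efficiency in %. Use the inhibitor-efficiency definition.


Apply the inhibitor-efficiency definition: IE = (CR_blank − CR_inh)/CR_blank × 100
IE = (9.17 − 1.38) / 9.17 × 100
IE = 7.79 / 9.17 × 100 = 85.0 %

85.0 %


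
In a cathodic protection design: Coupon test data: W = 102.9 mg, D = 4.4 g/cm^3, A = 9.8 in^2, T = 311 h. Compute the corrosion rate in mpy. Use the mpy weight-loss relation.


Apply the mpy weight-loss relation: CR = 534 * W / (D * A * T)
Numerator: 534 * 102.9 = 54948.6
Denominator: 4.4 * 9.8 * 311 = 13410.32
CR = 54948.6 / 13410.32 = 4.09749 mpy

4.09749 mpy


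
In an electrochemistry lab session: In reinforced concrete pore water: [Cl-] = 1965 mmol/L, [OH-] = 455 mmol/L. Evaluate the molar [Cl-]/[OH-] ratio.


Threshold parameter = [Cl-] / [OH-] (molar basis; both in mmol/L, so units cancel)
Ratio = 1965 / 455 = 4.32

4.32


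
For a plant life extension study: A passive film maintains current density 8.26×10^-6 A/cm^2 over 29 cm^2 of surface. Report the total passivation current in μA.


I = i_pass * A, then convert A → μA (×10^6)
I = 8.26×10^-6 * 29 * 10^6 = 239.54 μA

239.54 μA


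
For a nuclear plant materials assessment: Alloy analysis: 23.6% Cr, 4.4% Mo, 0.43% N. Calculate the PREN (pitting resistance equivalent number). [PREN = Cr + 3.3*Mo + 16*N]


Apply the PREN formula: PREN = Cr + 3.3*Mo + 16*N
PREN = 23.6 + 3.3*4.4 + 16*0.43
PREN = 23.6 + 14.52 + 6.88 = 45.0

45.0


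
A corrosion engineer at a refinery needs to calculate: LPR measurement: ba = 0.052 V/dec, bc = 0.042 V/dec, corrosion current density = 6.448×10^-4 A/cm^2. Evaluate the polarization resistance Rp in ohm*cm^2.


Apply the Stern-Geary equation: Rp = ba*bc / (2.303*icorr*(ba+bc))
ba*bc = 0.052*0.042 = 0.002184
ba+bc = 0.094; 2.303*icorr*(ba+bc) = 2.303*6.448×10^-4*0.094 = 1.3958759×10^-4
Rp = 0.002184 / 1.3958759×10^-4 = 15.65 ohm*cm^2

15.65 ohm*cm^2


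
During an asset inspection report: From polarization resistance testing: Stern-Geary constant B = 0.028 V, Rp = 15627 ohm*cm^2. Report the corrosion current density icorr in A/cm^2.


Apply the Stern-Geary relation: icorr = B / Rp
icorr = 0.028 / 15627 = 1.792×10^-6 A/cm^2

1.792×10^-6 A/cm^2


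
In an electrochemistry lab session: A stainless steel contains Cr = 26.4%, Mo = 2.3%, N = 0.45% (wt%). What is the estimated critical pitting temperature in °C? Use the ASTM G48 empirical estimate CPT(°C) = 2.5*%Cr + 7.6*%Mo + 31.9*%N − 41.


Apply the ASTM G48 empirical CPT estimate: CPT(°C) = 2.5*%Cr + 7.6*%Mo + 31.9*%N − 41
2.5*26.4 = 66; 7.6*2.3 = 17.48; 31.9*0.45 = 14.355
CPT = 66 + 17.48 + 14.355 − 41 = 56.835 °C
Rounded to 0.1 °C: CPT ≈ 56.8 °C

56.8 °C


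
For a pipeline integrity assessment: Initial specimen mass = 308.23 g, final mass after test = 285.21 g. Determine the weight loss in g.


Weight loss = initial − final
WL = 308.23 − 285.21 = 23.02 g

23.02 g


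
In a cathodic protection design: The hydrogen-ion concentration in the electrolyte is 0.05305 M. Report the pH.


pH = −log10[H+]
pH = −log10(0.05305) = 1.28

1.28


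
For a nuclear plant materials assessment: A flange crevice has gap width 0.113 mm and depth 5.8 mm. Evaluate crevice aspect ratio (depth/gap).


Aspect ratio = depth / gap
Ratio = 5.8 / 0.113 = 51.3

51.3


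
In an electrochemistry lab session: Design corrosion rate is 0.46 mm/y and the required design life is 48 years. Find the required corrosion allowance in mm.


Corrosion allowance = CR × design life
CA = 0.46 * 48 = 22.08 mm

22.08 mm


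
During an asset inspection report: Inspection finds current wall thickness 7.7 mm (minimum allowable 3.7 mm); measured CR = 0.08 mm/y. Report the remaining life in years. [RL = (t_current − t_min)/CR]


Apply the remaining-life relation: RL = (t_current − t_min) / CR
RL = (7.7 − 3.7) / 0.08 = 4.0 / 0.08 = 50.0 years

50.0 years


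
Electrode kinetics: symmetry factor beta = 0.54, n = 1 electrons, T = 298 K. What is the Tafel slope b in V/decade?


Apply the Tafel slope relation: b = 2.303*R*T/(beta*n*F)
Numerator: 2.303 * 8.314 * 298 = 5705.85
Denominator: 0.54 * 1 * 96485 = 52101.9
b = 5705.85 / 52101.9 = 0.1095 V/decade

0.1095 V/decade


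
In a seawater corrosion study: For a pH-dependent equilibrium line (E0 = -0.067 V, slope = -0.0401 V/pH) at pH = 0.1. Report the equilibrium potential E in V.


Apply the Pourbaix line equation: E = E0 + slope*pH
E = -0.067 + (-0.0401)*0.1 = -0.067 + (-0.00401) = -0.07101 V
Rounded to 4 decimal places: E = -0.0710 V

-0.0710 V


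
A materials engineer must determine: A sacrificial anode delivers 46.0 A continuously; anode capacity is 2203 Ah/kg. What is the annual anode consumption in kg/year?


Annual consumption = current * hours per year / capacity
Rate = 46.0 * 8760 / 2203 = 182.9 kg/year

182.9 kg/year


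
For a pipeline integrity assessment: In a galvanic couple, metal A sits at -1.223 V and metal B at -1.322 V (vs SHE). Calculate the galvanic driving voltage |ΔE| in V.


Driving voltage is the absolute potential difference.
|ΔE| = |-1.223 − (-1.322)| = 0.099 V

0.099 V


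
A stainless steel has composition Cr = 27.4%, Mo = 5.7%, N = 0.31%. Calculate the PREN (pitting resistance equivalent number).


Apply the PREN formula: PREN = Cr + 3.3*Mo + 16*N
PREN = 27.4 + 3.3*5.7 + 16*0.31
PREN = 27.4 + 18.81 + 4.96 = 51.17

51.17


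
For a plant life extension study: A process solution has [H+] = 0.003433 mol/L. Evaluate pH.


pH = −log10[H+]
pH = −log10(0.003433) = 2.46

2.46


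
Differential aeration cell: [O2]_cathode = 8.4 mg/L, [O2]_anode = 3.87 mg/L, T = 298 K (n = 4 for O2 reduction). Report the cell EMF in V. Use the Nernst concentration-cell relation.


Apply the Nernst concentration-cell relation: E = (RT/nF)*ln(C_cathode/C_anode)
RT/nF = 8.314*298/(4*96485) = 0.00641958 V
ln(8.4/3.87) = 0.77498
E = 0.00641958 * 0.77498 = 0.00498 V

0.00498 V


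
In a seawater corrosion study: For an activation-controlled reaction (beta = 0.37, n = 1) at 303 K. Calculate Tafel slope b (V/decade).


Apply the Tafel slope relation: b = 2.303*R*T/(beta*n*F)
Numerator: 2.303 * 8.314 * 303 = 5801.58
Denominator: 0.37 * 1 * 96485 = 35699.45
b = 5801.58 / 35699.45 = 0.163 V/decade

0.163 V/decade


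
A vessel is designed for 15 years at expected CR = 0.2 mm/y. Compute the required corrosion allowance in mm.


Corrosion allowance = CR × design life
CA = 0.2 * 15 = 3.0 mm

3.0 mm


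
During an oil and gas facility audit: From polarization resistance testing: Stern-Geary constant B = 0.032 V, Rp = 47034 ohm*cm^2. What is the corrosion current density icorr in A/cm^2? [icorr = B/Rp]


Apply the Stern-Geary relation: icorr = B / Rp
icorr = 0.032 / 47034 = 6.804×10^-7 A/cm^2

6.804×10^-7 A/cm^2


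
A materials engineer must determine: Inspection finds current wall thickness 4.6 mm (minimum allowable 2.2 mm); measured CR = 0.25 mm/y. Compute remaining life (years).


Apply the remaining-life relation: RL = (t_current − t_min) / CR
RL = (4.6 − 2.2) / 0.25 = 2.4 / 0.25 = 9.6 years

9.6 years


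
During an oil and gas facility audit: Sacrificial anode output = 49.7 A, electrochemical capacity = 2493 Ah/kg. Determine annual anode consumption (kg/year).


Annual consumption = current * hours per year / capacity
Rate = 49.7 * 8760 / 2493 = 174.6 kg/year

174.6 kg/year


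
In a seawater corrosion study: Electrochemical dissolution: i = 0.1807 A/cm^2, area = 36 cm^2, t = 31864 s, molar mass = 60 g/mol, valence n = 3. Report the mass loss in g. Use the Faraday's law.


Apply Faraday's law: m = i*A*t*M / (n*F)
Total charge passed Q = i*A*t = 0.1807*36*31864 = 207281.6928 C
m = Q*M/(n*F) = 207281.6928*60/(3*96485) = 42.96662 g

42.96662 g


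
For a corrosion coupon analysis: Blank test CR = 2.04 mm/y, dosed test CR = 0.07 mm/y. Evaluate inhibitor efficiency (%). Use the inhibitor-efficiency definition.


Apply the inhibitor-efficiency definition: IE = (CR_blank − CR_inh)/CR_blank × 100
IE = (2.04 − 0.07) / 2.04 × 100
IE = 1.97 / 2.04 × 100 = 96.6 %

96.6 %


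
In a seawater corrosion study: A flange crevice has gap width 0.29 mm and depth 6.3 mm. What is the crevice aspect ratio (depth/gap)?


Aspect ratio = depth / gap
Ratio = 6.3 / 0.29 = 21.7

21.7


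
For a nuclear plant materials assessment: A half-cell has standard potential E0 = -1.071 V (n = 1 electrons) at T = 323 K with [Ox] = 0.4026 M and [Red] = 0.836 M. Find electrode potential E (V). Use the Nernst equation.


Apply the Nernst equation: E = E0 + (RT/nF)*ln([Ox]/[Red])
Step 1: RT/nF = 8.314*323/(1*96485) = 0.02783253 V
Step 2: [Ox]/[Red] = 0.4026/0.836 = 0.481579
Step 3: ln(0.481579) = -0.730685
Step 4: correction = 0.02783253 * -0.730685 = -0.02 V
E = -1.071 + -0.02 = -1.091 V

-1.091 V


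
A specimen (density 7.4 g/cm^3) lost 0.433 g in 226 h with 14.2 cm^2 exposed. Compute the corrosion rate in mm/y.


Apply the mm/y weight-loss relation: CR = 87600 * W / (D * A * T)
Numerator: 87600 * 0.433 = 37930.8
Denominator: 7.4 * 14.2 * 226 = 23748.08
CR = 37930.8 / 23748.08 = 1.5972 mm/y

1.5972 mm/y


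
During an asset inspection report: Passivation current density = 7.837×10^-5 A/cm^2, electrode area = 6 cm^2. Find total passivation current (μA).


I = i_pass * A, then convert A → μA (×10^6)
I = 7.837×10^-5 * 6 * 10^6 = 470.22 μA

470.22 μA


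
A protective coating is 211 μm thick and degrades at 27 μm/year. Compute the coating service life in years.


Service life = thickness / degradation rate
Life = 211 / 27 = 7.8 years

7.8 years


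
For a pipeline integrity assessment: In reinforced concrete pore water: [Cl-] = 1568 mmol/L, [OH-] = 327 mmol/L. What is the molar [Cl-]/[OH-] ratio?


Threshold parameter = [Cl-] / [OH-] (molar basis; both in mmol/L, so units cancel)
Ratio = 1568 / 327 = 4.8

4.8


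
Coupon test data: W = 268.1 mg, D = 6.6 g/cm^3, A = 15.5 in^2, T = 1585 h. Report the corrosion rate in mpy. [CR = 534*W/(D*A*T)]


Apply the mpy weight-loss relation: CR = 534 * W / (D * A * T)
Numerator: 534 * 268.1 = 143165.4
Denominator: 6.6 * 15.5 * 1585 = 162145.5
CR = 143165.4 / 162145.5 = 0.8829 mpy

0.8829 mpy


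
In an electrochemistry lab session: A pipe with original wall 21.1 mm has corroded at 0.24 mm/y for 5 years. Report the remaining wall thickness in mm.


Remaining wall = original − CR × time
t = 21.1 − 0.24*5 = 21.1 − 1.2 = 19.9 mm

19.9 mm


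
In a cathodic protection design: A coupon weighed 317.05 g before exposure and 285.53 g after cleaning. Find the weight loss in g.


Weight loss = initial − final
WL = 317.05 − 285.53 = 31.52 g

31.52 g


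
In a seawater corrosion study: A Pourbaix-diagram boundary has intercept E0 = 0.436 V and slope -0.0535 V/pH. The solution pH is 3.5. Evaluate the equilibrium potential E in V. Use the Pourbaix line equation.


Apply the Pourbaix line equation: E = E0 + slope*pH
E = 0.436 + (-0.0535)*3.5 = 0.436 + (-0.18725) = 0.24875 V
Rounded to 3 decimal places: E = 0.249 V

0.249 V


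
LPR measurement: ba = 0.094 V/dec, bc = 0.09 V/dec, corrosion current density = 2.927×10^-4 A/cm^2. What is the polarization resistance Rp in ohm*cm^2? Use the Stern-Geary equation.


Apply the Stern-Geary equation: Rp = ba*bc / (2.303*icorr*(ba+bc))
ba*bc = 0.094*0.09 = 0.00846
ba+bc = 0.184; 2.303*icorr*(ba+bc) = 2.303*2.927×10^-4*0.184 = 1.2403221×10^-4
Rp = 0.00846 / 1.2403221×10^-4 = 68.2 ohm*cm^2

68.2 ohm*cm^2
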